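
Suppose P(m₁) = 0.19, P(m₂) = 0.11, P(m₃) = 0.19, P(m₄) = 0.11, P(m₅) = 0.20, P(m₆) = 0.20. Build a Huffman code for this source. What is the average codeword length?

2.6 bits/symbol

Repeatedly combine the two least-probable nodes; the expected code length is the sum of the merged weights.
merge 11/100 + 11/100 → 11/50
merge 19/100 + 19/100 → 19/50
merge 1/5 + 1/5 → 2/5
merge 11/50 + 19/50 → 3/5
merge 2/5 + 3/5 → 1
L = 11/50 + 19/50 + 2/5 + 3/5 + 1 = 13/5 = 2.6 bits/symbol.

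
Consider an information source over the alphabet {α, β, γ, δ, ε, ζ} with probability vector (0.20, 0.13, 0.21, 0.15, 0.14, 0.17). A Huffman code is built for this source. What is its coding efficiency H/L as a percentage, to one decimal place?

Entropy H = −Σ p log₂ p ≈ 2.5621 bits.
Huffman merges: 13/100+7/50→27/100; 3/20+17/100→8/25; 1/5+21/100→41/100; 27/100+8/25→59/100; 41/100+59/100→1. L = 259/100 ≈ 2.5900.
Efficiency = H/L = 2.5621/2.5900 = 98.9%.

98.9%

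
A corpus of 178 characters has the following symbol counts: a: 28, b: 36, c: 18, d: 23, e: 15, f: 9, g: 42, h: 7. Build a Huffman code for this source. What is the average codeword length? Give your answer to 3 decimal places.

2.826 bits/symbol

Probabilities are the counts divided by 178.
Repeatedly combine the two least-probable nodes; the expected code length is the sum of the merged weights.
merge 7/178 + 9/178 → 8/89
merge 15/178 + 8/89 → 31/178
merge 9/89 + 23/178 → 41/178
merge 14/89 + 31/178 → 59/178
merge 18/89 + 41/178 → 77/178
merge 21/89 + 59/178 → 101/178
merge 77/178 + 101/178 → 1
L = 8/89 + 31/178 + 41/178 + 59/178 + 77/178 + 101/178 + 1 = 503/178 ≈ 2.826 bits/symbol.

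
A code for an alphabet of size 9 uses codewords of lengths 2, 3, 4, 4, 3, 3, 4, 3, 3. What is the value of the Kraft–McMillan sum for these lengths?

1.0625

With common denominator 2^4 = 16: Σ 2^(−ℓᵢ) = 4/16 + 2/16 + 1/16 + 1/16 + 2/16 + 2/16 + 1/16 + 2/16 + 2/16 = 17/16 = 1.0625.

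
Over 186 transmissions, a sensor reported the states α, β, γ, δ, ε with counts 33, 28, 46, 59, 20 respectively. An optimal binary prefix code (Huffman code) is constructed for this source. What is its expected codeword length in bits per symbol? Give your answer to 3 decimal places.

2.258 bits/symbol

Probabilities are the counts divided by 186.
Repeatedly combine the two least-probable nodes; the expected code length is the sum of the merged weights.
merge 10/93 + 14/93 → 8/31
merge 11/62 + 23/93 → 79/186
merge 8/31 + 59/186 → 107/186
merge 79/186 + 107/186 → 1
L = 8/31 + 79/186 + 107/186 + 1 = 70/31 ≈ 2.258 bits/symbol.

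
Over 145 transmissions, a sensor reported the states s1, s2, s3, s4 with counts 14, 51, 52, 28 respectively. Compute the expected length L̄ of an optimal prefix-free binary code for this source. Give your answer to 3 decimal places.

Probabilities are the counts divided by 145.
Repeatedly combine the two least-probable nodes; the expected code length is the sum of the merged weights.
merge 14/145 + 28/145 → 42/145
merge 42/145 + 51/145 → 93/145
merge 52/145 + 93/145 → 1
L = 42/145 + 93/145 + 1 = 56/29 ≈ 1.931 bits/symbol.

1.931 bits/symbol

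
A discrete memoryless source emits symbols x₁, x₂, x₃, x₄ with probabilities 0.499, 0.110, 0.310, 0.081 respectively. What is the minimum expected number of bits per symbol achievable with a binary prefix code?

1.692 bits/symbol

Repeatedly combine the two least-probable nodes; the expected code length is the sum of the merged weights.
merge 81/1000 + 11/100 → 191/1000
merge 191/1000 + 31/100 → 501/1000
merge 499/1000 + 501/1000 → 1
L = 191/1000 + 501/1000 + 1 = 423/250 = 1.692 bits/symbol.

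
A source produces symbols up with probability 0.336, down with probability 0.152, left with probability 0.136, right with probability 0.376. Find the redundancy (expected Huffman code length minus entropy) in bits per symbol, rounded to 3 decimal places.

Entropy H = −Σ p log₂ p ≈ 1.8639 bits.
Huffman merges: 17/125+19/125→36/125; 36/125+42/125→78/125; 47/125+78/125→1. L = 239/125 ≈ 1.9120.
L − H = 1.9120 − 1.8639 = 0.048 bits.

0.048 bits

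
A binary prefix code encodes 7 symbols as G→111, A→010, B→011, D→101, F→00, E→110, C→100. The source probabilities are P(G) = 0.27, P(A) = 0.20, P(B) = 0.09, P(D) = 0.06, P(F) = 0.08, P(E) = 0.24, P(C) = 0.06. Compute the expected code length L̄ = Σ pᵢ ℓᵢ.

2.92 bits/symbol

L̄ = Σ pᵢ·ℓᵢ = 0.27·3 + 0.20·3 + 0.09·3 + 0.06·3 + 0.08·2 + 0.24·3 + 0.06·3 = 2.92 bits/symbol.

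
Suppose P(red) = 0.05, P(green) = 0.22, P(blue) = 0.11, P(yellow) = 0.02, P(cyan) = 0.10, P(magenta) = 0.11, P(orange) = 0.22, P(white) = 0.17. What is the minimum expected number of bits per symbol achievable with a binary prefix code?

2.8 bits/symbol

Repeatedly combine the two least-probable nodes; the expected code length is the sum of the merged weights.
merge 1/50 + 1/20 → 7/100
merge 7/100 + 1/10 → 17/100
merge 11/100 + 11/100 → 11/50
merge 17/100 + 17/100 → 17/50
merge 11/50 + 11/50 → 11/25
merge 11/50 + 17/50 → 14/25
merge 11/25 + 14/25 → 1
L = 7/100 + 17/100 + 11/50 + 17/50 + 11/25 + 14/25 + 1 = 14/5 = 2.8 bits/symbol.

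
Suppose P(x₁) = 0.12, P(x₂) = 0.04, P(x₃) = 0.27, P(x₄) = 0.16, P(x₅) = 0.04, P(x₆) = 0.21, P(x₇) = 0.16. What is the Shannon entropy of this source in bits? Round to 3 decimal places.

2.567 bits

H = −Σ pᵢ log₂ pᵢ.
−0.12·log₂(0.12) = 0.3671
−0.04·log₂(0.04) = 0.1858
−0.27·log₂(0.27) = 0.5100
−0.16·log₂(0.16) = 0.4230
−0.04·log₂(0.04) = 0.1858
−0.21·log₂(0.21) = 0.4728
−0.16·log₂(0.16) = 0.4230
Sum ≈ 2.5675 → 2.567 bits.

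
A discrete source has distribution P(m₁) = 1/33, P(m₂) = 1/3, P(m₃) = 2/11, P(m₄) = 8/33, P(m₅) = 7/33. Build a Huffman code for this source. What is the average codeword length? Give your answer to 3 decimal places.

2.212 bits/symbol

Repeatedly combine the two least-probable nodes; the expected code length is the sum of the merged weights.
merge 1/33 + 2/11 → 7/33
merge 7/33 + 7/33 → 14/33
merge 8/33 + 1/3 → 19/33
merge 14/33 + 19/33 → 1
L = 7/33 + 14/33 + 19/33 + 1 = 73/33 ≈ 2.212 bits/symbol.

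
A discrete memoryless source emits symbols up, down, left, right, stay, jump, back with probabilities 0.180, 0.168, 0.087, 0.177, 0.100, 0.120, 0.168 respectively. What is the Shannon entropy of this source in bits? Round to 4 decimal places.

H = −Σ pᵢ log₂ pᵢ.
−0.180·log₂(0.180) = 0.4453
−0.168·log₂(0.168) = 0.4323
−0.087·log₂(0.087) = 0.3065
−0.177·log₂(0.177) = 0.4422
−0.100·log₂(0.100) = 0.3322
−0.120·log₂(0.120) = 0.3671
−0.168·log₂(0.168) = 0.4323
Sum ≈ 2.7579 → 2.7579 bits.

2.7579 bits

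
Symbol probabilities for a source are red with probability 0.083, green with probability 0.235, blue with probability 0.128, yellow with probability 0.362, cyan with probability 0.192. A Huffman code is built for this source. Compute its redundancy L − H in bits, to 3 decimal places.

Entropy H = −Σ p log₂ p ≈ 2.1564 bits.
Huffman merges: 83/1000+16/125→211/1000; 24/125+211/1000→403/1000; 47/200+181/500→597/1000; 403/1000+597/1000→1. L = 2211/1000 ≈ 2.2110.
L − H = 2.2110 − 2.1564 = 0.055 bits.

0.055 bits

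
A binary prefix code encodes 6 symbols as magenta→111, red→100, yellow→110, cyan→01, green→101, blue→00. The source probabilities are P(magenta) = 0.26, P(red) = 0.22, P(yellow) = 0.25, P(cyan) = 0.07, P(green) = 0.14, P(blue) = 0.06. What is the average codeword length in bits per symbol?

L̄ = Σ pᵢ·ℓᵢ = 0.26·3 + 0.22·3 + 0.25·3 + 0.07·2 + 0.14·3 + 0.06·2 = 2.87 bits/symbol.

2.87 bits/symbol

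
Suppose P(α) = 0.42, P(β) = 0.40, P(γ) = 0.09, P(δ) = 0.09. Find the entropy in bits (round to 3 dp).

1.680 bits

H = −Σ pᵢ log₂ pᵢ.
−0.42·log₂(0.42) = 0.5256
−0.40·log₂(0.40) = 0.5288
−0.09·log₂(0.09) = 0.3127
−0.09·log₂(0.09) = 0.3127
Sum ≈ 1.6797 → 1.680 bits.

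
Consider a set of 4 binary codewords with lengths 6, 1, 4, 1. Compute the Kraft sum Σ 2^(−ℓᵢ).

With common denominator 2^6 = 64: Σ 2^(−ℓᵢ) = 1/64 + 32/64 + 4/64 + 32/64 = 69/64 = 1.078125.

1.078125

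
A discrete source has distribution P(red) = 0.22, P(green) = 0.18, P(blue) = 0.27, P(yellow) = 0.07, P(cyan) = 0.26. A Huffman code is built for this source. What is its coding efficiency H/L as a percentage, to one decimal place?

Entropy H = −Σ p log₂ p ≈ 2.2097 bits.
Huffman merges: 7/100+9/50→1/4; 11/50+1/4→47/100; 13/50+27/100→53/100; 47/100+53/100→1. L = 9/4 ≈ 2.2500.
Efficiency = H/L = 2.2097/2.2500 = 98.2%.

98.2%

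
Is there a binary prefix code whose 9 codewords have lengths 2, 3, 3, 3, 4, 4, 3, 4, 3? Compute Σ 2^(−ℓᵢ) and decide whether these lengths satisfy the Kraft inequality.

1.0625; no

With common denominator 2^4 = 16: Σ 2^(−ℓᵢ) = 4/16 + 2/16 + 2/16 + 2/16 + 1/16 + 1/16 + 2/16 + 1/16 + 2/16 = 17/16 = 1.0625.
Kraft's inequality requires Σ ≤ 1; here Σ = 1.0625 > 1, so no such prefix code exists.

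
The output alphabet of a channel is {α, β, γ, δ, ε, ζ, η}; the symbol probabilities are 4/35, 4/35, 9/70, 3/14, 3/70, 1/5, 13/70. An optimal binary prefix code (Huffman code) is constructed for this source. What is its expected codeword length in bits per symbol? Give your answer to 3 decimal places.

2.743 bits/symbol

Repeatedly combine the two least-probable nodes; the expected code length is the sum of the merged weights.
merge 3/70 + 4/35 → 11/70
merge 4/35 + 9/70 → 17/70
merge 11/70 + 13/70 → 12/35
merge 1/5 + 3/14 → 29/70
merge 17/70 + 12/35 → 41/70
merge 29/70 + 41/70 → 1
L = 11/70 + 17/70 + 12/35 + 29/70 + 41/70 + 1 = 96/35 ≈ 2.743 bits/symbol.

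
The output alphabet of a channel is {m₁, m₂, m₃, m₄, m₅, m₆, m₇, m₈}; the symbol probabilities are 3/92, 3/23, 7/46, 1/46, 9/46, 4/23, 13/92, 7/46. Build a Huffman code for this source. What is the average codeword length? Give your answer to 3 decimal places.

Repeatedly combine the two least-probable nodes; the expected code length is the sum of the merged weights.
merge 1/46 + 3/92 → 5/92
merge 5/92 + 3/23 → 17/92
merge 13/92 + 7/46 → 27/92
merge 7/46 + 4/23 → 15/46
merge 17/92 + 9/46 → 35/92
merge 27/92 + 15/46 → 57/92
merge 35/92 + 57/92 → 1
L = 5/92 + 17/92 + 27/92 + 15/46 + 35/92 + 57/92 + 1 = 263/92 ≈ 2.859 bits/symbol.

2.859 bits/symbol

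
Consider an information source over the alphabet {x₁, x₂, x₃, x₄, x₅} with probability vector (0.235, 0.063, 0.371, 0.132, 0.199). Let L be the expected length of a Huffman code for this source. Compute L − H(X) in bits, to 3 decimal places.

0.073 bits

Entropy H = −Σ p log₂ p ≈ 2.1221 bits.
Huffman merges: 63/1000+33/250→39/200; 39/200+199/1000→197/500; 47/200+371/1000→303/500; 197/500+303/500→1. L = 439/200 ≈ 2.1950.
L − H = 2.1950 − 2.1221 = 0.073 bits.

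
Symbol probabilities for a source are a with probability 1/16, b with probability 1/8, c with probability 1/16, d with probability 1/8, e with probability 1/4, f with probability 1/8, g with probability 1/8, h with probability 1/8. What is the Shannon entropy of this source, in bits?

2.875 bits

Each probability is a power of 1/2, so log₂(1/p) is an integer.
H = Σ p·log₂(1/p) = 1/16·4 + 1/8·3 + 1/16·4 + 1/8·3 + 1/4·2 + 1/8·3 + 1/8·3 + 1/8·3 = 2.875 bits.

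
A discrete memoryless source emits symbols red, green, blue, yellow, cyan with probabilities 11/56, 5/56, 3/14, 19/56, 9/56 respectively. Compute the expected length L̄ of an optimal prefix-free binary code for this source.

Repeatedly combine the two least-probable nodes; the expected code length is the sum of the merged weights.
merge 5/56 + 9/56 → 1/4
merge 11/56 + 3/14 → 23/56
merge 1/4 + 19/56 → 33/56
merge 23/56 + 33/56 → 1
L = 1/4 + 23/56 + 33/56 + 1 = 9/4 = 2.25 bits/symbol.

2.25 bits/symbol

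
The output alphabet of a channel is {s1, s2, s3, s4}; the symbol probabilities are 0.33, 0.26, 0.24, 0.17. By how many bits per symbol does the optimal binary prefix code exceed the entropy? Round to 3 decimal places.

Entropy H = −Σ p log₂ p ≈ 1.9618 bits.
Huffman merges: 17/100+6/25→41/100; 13/50+33/100→59/100; 41/100+59/100→1. L = 2 ≈ 2.0000.
L − H = 2.0000 − 1.9618 = 0.038 bits.

0.038 bits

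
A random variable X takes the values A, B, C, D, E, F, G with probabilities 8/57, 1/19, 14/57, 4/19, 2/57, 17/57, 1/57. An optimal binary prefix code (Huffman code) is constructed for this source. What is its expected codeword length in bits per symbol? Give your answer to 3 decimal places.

2.404 bits/symbol

Repeatedly combine the two least-probable nodes; the expected code length is the sum of the merged weights.
merge 1/57 + 2/57 → 1/19
merge 1/19 + 1/19 → 2/19
merge 2/19 + 8/57 → 14/57
merge 4/19 + 14/57 → 26/57
merge 14/57 + 17/57 → 31/57
merge 26/57 + 31/57 → 1
L = 1/19 + 2/19 + 14/57 + 26/57 + 31/57 + 1 = 137/57 ≈ 2.404 bits/symbol.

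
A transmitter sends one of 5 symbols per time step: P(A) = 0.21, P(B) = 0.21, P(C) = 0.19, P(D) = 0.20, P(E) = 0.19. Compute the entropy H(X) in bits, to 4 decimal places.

H = −Σ pᵢ log₂ pᵢ.
−0.21·log₂(0.21) = 0.4728
−0.21·log₂(0.21) = 0.4728
−0.19·log₂(0.19) = 0.4552
−0.20·log₂(0.20) = 0.4644
−0.19·log₂(0.19) = 0.4552
Sum ≈ 2.3205 → 2.3205 bits.

2.3205 bits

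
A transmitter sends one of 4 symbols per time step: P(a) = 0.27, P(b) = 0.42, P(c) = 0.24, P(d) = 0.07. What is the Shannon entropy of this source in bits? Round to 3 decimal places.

H = −Σ pᵢ log₂ pᵢ.
−0.27·log₂(0.27) = 0.5100
−0.42·log₂(0.42) = 0.5256
−0.24·log₂(0.24) = 0.4941
−0.07·log₂(0.07) = 0.2686
Sum ≈ 1.7984 → 1.798 bits.

1.798 bits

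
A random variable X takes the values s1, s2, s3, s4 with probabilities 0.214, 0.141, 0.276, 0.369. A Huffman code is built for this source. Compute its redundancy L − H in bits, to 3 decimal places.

0.068 bits

Entropy H = −Σ p log₂ p ≈ 1.9178 bits.
Huffman merges: 141/1000+107/500→71/200; 69/250+71/200→631/1000; 369/1000+631/1000→1. L = 993/500 ≈ 1.9860.
L − H = 1.9860 − 1.9178 = 0.068 bits.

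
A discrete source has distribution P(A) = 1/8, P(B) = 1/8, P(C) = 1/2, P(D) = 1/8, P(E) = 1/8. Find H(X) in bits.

2 bits

Each probability is a power of 1/2, so log₂(1/p) is an integer.
H = Σ p·log₂(1/p) = 1/8·3 + 1/8·3 + 1/2·1 + 1/8·3 + 1/8·3 = 2 bits.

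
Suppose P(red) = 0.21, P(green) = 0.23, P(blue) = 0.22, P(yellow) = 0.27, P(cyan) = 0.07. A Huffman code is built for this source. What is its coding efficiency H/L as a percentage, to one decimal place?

Entropy H = −Σ p log₂ p ≈ 2.2196 bits.
Huffman merges: 7/100+21/100→7/25; 11/50+23/100→9/20; 27/100+7/25→11/20; 9/20+11/20→1. L = 57/25 ≈ 2.2800.
Efficiency = H/L = 2.2196/2.2800 = 97.4%.

97.4%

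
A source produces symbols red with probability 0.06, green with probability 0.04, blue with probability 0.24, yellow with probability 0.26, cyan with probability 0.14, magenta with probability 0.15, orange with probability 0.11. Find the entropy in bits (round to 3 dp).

H = −Σ pᵢ log₂ pᵢ.
−0.06·log₂(0.06) = 0.2435
−0.04·log₂(0.04) = 0.1858
−0.24·log₂(0.24) = 0.4941
−0.26·log₂(0.26) = 0.5053
−0.14·log₂(0.14) = 0.3971
−0.15·log₂(0.15) = 0.4105
−0.11·log₂(0.11) = 0.3503
Sum ≈ 2.5867 → 2.587 bits.

2.587 bits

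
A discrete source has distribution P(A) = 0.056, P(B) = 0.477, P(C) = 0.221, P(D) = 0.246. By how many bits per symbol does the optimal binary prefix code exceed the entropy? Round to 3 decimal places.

0.079 bits

Entropy H = −Σ p log₂ p ≈ 1.7213 bits.
Huffman merges: 7/125+221/1000→277/1000; 123/500+277/1000→523/1000; 477/1000+523/1000→1. L = 9/5 ≈ 1.8000.
L − H = 1.8000 − 1.7213 = 0.079 bits.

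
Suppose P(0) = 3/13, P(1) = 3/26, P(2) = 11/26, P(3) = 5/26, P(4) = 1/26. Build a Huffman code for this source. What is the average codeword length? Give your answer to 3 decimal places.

Repeatedly combine the two least-probable nodes; the expected code length is the sum of the merged weights.
merge 1/26 + 3/26 → 2/13
merge 2/13 + 5/26 → 9/26
merge 3/13 + 9/26 → 15/26
merge 11/26 + 15/26 → 1
L = 2/13 + 9/26 + 15/26 + 1 = 27/13 ≈ 2.077 bits/symbol.

2.077 bits/symbol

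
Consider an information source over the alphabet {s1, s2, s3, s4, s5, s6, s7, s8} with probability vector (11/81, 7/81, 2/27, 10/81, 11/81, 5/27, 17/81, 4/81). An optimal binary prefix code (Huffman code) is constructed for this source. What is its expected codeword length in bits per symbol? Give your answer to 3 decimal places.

2.914 bits/symbol

Repeatedly combine the two least-probable nodes; the expected code length is the sum of the merged weights.
merge 4/81 + 2/27 → 10/81
merge 7/81 + 10/81 → 17/81
merge 10/81 + 11/81 → 7/27
merge 11/81 + 5/27 → 26/81
merge 17/81 + 17/81 → 34/81
merge 7/27 + 26/81 → 47/81
merge 34/81 + 47/81 → 1
L = 10/81 + 17/81 + 7/27 + 26/81 + 34/81 + 47/81 + 1 = 236/81 ≈ 2.914 bits/symbol.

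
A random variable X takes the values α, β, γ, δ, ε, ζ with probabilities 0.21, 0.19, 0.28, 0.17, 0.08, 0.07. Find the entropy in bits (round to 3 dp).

2.437 bits

H = −Σ pᵢ log₂ pᵢ.
−0.21·log₂(0.21) = 0.4728
−0.19·log₂(0.19) = 0.4552
−0.28·log₂(0.28) = 0.5142
−0.17·log₂(0.17) = 0.4346
−0.08·log₂(0.08) = 0.2915
−0.07·log₂(0.07) = 0.2686
Sum ≈ 2.4369 → 2.437 bits.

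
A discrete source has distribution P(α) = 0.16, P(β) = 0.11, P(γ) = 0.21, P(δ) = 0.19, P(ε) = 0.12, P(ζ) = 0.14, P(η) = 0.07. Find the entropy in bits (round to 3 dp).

2.734 bits

H = −Σ pᵢ log₂ pᵢ.
−0.16·log₂(0.16) = 0.4230
−0.11·log₂(0.11) = 0.3503
−0.21·log₂(0.21) = 0.4728
−0.19·log₂(0.19) = 0.4552
−0.12·log₂(0.12) = 0.3671
−0.14·log₂(0.14) = 0.3971
−0.07·log₂(0.07) = 0.2686
Sum ≈ 2.7341 → 2.734 bits.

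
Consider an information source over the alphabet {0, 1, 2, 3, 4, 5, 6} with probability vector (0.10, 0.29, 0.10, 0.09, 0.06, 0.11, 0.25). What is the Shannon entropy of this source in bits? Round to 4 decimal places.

H = −Σ pᵢ log₂ pᵢ.
−0.10·log₂(0.10) = 0.3322
−0.29·log₂(0.29) = 0.5179
−0.10·log₂(0.10) = 0.3322
−0.09·log₂(0.09) = 0.3127
−0.06·log₂(0.06) = 0.2435
−0.11·log₂(0.11) = 0.3503
−0.25·log₂(0.25) = 0.5000
Sum ≈ 2.5888 → 2.5888 bits.

2.5888 bits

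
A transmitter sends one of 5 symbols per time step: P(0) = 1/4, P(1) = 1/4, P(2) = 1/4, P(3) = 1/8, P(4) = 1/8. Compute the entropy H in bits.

2.25 bits

Each probability is a power of 1/2, so log₂(1/p) is an integer.
H = Σ p·log₂(1/p) = 1/4·2 + 1/4·2 + 1/4·2 + 1/8·3 + 1/8·3 = 2.25 bits.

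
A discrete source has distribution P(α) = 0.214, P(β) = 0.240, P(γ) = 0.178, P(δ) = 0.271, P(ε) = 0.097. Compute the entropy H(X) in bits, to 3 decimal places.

2.250 bits

H = −Σ pᵢ log₂ pᵢ.
−0.214·log₂(0.214) = 0.4760
−0.240·log₂(0.240) = 0.4941
−0.178·log₂(0.178) = 0.4432
−0.271·log₂(0.271) = 0.5105
−0.097·log₂(0.097) = 0.3265
Sum ≈ 2.2503 → 2.250 bits.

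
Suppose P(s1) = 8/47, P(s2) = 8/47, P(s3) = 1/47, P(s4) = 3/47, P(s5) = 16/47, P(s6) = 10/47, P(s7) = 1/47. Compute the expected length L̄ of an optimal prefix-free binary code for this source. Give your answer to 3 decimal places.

2.426 bits/symbol

Repeatedly combine the two least-probable nodes; the expected code length is the sum of the merged weights.
merge 1/47 + 1/47 → 2/47
merge 2/47 + 3/47 → 5/47
merge 5/47 + 8/47 → 13/47
merge 8/47 + 10/47 → 18/47
merge 13/47 + 16/47 → 29/47
merge 18/47 + 29/47 → 1
L = 2/47 + 5/47 + 13/47 + 18/47 + 29/47 + 1 = 114/47 ≈ 2.426 bits/symbol.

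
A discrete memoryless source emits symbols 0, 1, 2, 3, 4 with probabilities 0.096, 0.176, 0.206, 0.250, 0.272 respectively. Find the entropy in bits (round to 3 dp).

H = −Σ pᵢ log₂ pᵢ.
−0.096·log₂(0.096) = 0.3246
−0.176·log₂(0.176) = 0.4411
−0.206·log₂(0.206) = 0.4695
−0.250·log₂(0.250) = 0.5000
−0.272·log₂(0.272) = 0.5109
Sum ≈ 2.2461 → 2.246 bits.

2.246 bits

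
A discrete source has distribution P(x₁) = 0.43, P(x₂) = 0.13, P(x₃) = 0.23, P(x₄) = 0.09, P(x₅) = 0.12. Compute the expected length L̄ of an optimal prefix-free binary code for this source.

Repeatedly combine the two least-probable nodes; the expected code length is the sum of the merged weights.
merge 9/100 + 3/25 → 21/100
merge 13/100 + 21/100 → 17/50
merge 23/100 + 17/50 → 57/100
merge 43/100 + 57/100 → 1
L = 21/100 + 17/50 + 57/100 + 1 = 53/25 = 2.12 bits/symbol.

2.12 bits/symbol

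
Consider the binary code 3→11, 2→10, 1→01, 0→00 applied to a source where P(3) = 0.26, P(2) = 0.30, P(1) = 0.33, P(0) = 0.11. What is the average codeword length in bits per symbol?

L̄ = Σ pᵢ·ℓᵢ = 0.26·2 + 0.30·2 + 0.33·2 + 0.11·2 = 2 bits/symbol.

2 bits/symbol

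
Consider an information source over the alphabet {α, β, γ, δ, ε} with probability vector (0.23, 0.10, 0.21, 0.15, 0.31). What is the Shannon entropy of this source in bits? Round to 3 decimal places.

2.227 bits

H = −Σ pᵢ log₂ pᵢ.
−0.23·log₂(0.23) = 0.4877
−0.10·log₂(0.10) = 0.3322
−0.21·log₂(0.21) = 0.4728
−0.15·log₂(0.15) = 0.4105
−0.31·log₂(0.31) = 0.5238
Sum ≈ 2.2270 → 2.227 bits.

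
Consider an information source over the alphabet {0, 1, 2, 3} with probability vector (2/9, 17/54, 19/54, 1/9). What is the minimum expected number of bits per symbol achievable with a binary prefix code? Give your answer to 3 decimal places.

1.981 bits/symbol

Repeatedly combine the two least-probable nodes; the expected code length is the sum of the merged weights.
merge 1/9 + 2/9 → 1/3
merge 17/54 + 1/3 → 35/54
merge 19/54 + 35/54 → 1
L = 1/3 + 35/54 + 1 = 107/54 ≈ 1.981 bits/symbol.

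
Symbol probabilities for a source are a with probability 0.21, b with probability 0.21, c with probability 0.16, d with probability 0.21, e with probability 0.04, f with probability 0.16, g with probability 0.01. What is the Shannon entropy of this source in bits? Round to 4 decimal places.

H = −Σ pᵢ log₂ pᵢ.
−0.21·log₂(0.21) = 0.4728
−0.21·log₂(0.21) = 0.4728
−0.16·log₂(0.16) = 0.4230
−0.21·log₂(0.21) = 0.4728
−0.04·log₂(0.04) = 0.1858
−0.16·log₂(0.16) = 0.4230
−0.01·log₂(0.01) = 0.0664
Sum ≈ 2.5167 → 2.5167 bits.

2.5167 bits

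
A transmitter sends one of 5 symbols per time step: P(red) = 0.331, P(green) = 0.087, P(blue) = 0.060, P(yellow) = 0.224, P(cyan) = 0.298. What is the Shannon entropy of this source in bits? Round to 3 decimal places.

H = −Σ pᵢ log₂ pᵢ.
−0.331·log₂(0.331) = 0.5280
−0.087·log₂(0.087) = 0.3065
−0.060·log₂(0.060) = 0.2435
−0.224·log₂(0.224) = 0.4835
−0.298·log₂(0.298) = 0.5205
Sum ≈ 2.0820 → 2.082 bits.

2.082 bits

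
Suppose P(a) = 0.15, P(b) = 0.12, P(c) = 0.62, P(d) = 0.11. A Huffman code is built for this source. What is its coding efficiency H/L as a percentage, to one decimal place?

Entropy H = −Σ p log₂ p ≈ 1.5555 bits.
Huffman merges: 11/100+3/25→23/100; 3/20+23/100→19/50; 19/50+31/50→1. L = 161/100 ≈ 1.6100.
Efficiency = H/L = 1.5555/1.6100 = 96.6%.

96.6%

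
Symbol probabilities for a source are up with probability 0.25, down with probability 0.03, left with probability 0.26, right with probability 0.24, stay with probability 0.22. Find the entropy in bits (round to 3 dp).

2.132 bits

H = −Σ pᵢ log₂ pᵢ.
−0.25·log₂(0.25) = 0.5000
−0.03·log₂(0.03) = 0.1518
−0.26·log₂(0.26) = 0.5053
−0.24·log₂(0.24) = 0.4941
−0.22·log₂(0.22) = 0.4806
Sum ≈ 2.1318 → 2.132 bits.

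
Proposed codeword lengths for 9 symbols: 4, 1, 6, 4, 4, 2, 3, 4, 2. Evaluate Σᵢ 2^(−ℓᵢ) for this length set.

1.390625

With common denominator 2^6 = 64: Σ 2^(−ℓᵢ) = 4/64 + 32/64 + 1/64 + 4/64 + 4/64 + 16/64 + 8/64 + 4/64 + 16/64 = 89/64 = 1.390625.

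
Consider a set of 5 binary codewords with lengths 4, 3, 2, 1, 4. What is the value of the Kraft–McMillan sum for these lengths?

1

With common denominator 2^4 = 16: Σ 2^(−ℓᵢ) = 1/16 + 2/16 + 4/16 + 8/16 + 1/16 = 16/16 = 1.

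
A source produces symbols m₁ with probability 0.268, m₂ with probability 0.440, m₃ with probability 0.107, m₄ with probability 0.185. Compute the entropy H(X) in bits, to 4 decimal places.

1.8256 bits

H = −Σ pᵢ log₂ pᵢ.
−0.268·log₂(0.268) = 0.5091
−0.440·log₂(0.440) = 0.5211
−0.107·log₂(0.107) = 0.3450
−0.185·log₂(0.185) = 0.4504
Sum ≈ 1.8256 → 1.8256 bits.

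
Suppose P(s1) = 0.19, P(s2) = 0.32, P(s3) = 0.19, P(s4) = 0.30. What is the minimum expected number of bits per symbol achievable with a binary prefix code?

2 bits/symbol

Repeatedly combine the two least-probable nodes; the expected code length is the sum of the merged weights.
merge 19/100 + 19/100 → 19/50
merge 3/10 + 8/25 → 31/50
merge 19/50 + 31/50 → 1
L = 19/50 + 31/50 + 1 = 2 bits/symbol.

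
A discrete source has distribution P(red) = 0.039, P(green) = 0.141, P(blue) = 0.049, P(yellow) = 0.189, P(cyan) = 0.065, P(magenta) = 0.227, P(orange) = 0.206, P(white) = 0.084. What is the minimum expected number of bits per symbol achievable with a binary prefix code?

Repeatedly combine the two least-probable nodes; the expected code length is the sum of the merged weights.
merge 39/1000 + 49/1000 → 11/125
merge 13/200 + 21/250 → 149/1000
merge 11/125 + 141/1000 → 229/1000
merge 149/1000 + 189/1000 → 169/500
merge 103/500 + 227/1000 → 433/1000
merge 229/1000 + 169/500 → 567/1000
merge 433/1000 + 567/1000 → 1
L = 11/125 + 149/1000 + 229/1000 + 169/500 + 433/1000 + 567/1000 + 1 = 701/250 = 2.804 bits/symbol.

2.804 bits/symbol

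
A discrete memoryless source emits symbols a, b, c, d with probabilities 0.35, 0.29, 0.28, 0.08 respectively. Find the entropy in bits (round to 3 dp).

H = −Σ pᵢ log₂ pᵢ.
−0.35·log₂(0.35) = 0.5301
−0.29·log₂(0.29) = 0.5179
−0.28·log₂(0.28) = 0.5142
−0.08·log₂(0.08) = 0.2915
Sum ≈ 1.8537 → 1.854 bits.

1.854 bits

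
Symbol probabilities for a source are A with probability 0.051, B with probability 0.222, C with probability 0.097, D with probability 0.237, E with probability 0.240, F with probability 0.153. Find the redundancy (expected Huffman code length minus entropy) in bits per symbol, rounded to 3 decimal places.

0.021 bits

Entropy H = −Σ p log₂ p ≈ 2.4283 bits.
Huffman merges: 51/1000+97/1000→37/250; 37/250+153/1000→301/1000; 111/500+237/1000→459/1000; 6/25+301/1000→541/1000; 459/1000+541/1000→1. L = 2449/1000 ≈ 2.4490.
L − H = 2.4490 − 2.4283 = 0.021 bits.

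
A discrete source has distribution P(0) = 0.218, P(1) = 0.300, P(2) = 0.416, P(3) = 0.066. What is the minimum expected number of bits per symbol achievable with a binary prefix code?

Repeatedly combine the two least-probable nodes; the expected code length is the sum of the merged weights.
merge 33/500 + 109/500 → 71/250
merge 71/250 + 3/10 → 73/125
merge 52/125 + 73/125 → 1
L = 71/250 + 73/125 + 1 = 467/250 = 1.868 bits/symbol.

1.868 bits/symbol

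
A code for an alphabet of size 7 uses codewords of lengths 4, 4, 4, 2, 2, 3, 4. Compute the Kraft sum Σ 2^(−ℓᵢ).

0.875

With common denominator 2^4 = 16: Σ 2^(−ℓᵢ) = 1/16 + 1/16 + 1/16 + 4/16 + 4/16 + 2/16 + 1/16 = 14/16 = 0.875.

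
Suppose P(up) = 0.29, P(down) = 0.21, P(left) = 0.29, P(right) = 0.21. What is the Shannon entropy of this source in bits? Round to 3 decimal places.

H = −Σ pᵢ log₂ pᵢ.
−0.29·log₂(0.29) = 0.5179
−0.21·log₂(0.21) = 0.4728
−0.29·log₂(0.29) = 0.5179
−0.21·log₂(0.21) = 0.4728
Sum ≈ 1.9815 → 1.981 bits.

1.981 bits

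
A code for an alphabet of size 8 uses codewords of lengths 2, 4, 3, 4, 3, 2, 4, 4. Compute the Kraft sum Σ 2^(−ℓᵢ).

With common denominator 2^4 = 16: Σ 2^(−ℓᵢ) = 4/16 + 1/16 + 2/16 + 1/16 + 2/16 + 4/16 + 1/16 + 1/16 = 16/16 = 1.

1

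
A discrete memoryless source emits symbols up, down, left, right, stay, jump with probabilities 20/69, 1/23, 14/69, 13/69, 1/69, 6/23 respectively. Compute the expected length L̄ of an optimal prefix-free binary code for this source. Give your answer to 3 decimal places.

2.304 bits/symbol

Repeatedly combine the two least-probable nodes; the expected code length is the sum of the merged weights.
merge 1/69 + 1/23 → 4/69
merge 4/69 + 13/69 → 17/69
merge 14/69 + 17/69 → 31/69
merge 6/23 + 20/69 → 38/69
merge 31/69 + 38/69 → 1
L = 4/69 + 17/69 + 31/69 + 38/69 + 1 = 53/23 ≈ 2.304 bits/symbol.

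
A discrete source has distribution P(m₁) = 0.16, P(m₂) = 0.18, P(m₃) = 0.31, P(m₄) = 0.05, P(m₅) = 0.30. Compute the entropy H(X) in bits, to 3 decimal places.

H = −Σ pᵢ log₂ pᵢ.
−0.16·log₂(0.16) = 0.4230
−0.18·log₂(0.18) = 0.4453
−0.31·log₂(0.31) = 0.5238
−0.05·log₂(0.05) = 0.2161
−0.30·log₂(0.30) = 0.5211
Sum ≈ 2.1293 → 2.129 bits.

2.129 bits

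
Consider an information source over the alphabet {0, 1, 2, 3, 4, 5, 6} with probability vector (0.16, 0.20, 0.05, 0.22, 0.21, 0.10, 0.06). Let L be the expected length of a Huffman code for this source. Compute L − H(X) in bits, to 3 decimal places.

Entropy H = −Σ p log₂ p ≈ 2.6326 bits.
Huffman merges: 1/20+3/50→11/100; 1/10+11/100→21/100; 4/25+1/5→9/25; 21/100+21/100→21/50; 11/50+9/25→29/50; 21/50+29/50→1. L = 67/25 ≈ 2.6800.
L − H = 2.6800 − 2.6326 = 0.047 bits.

0.047 bits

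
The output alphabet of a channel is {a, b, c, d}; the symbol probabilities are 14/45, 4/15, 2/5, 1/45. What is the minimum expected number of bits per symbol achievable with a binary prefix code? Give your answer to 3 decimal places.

Repeatedly combine the two least-probable nodes; the expected code length is the sum of the merged weights.
merge 1/45 + 4/15 → 13/45
merge 13/45 + 14/45 → 3/5
merge 2/5 + 3/5 → 1
L = 13/45 + 3/5 + 1 = 17/9 ≈ 1.889 bits/symbol.

1.889 bits/symbol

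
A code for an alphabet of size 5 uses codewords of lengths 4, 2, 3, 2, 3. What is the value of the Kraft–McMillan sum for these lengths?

With common denominator 2^4 = 16: Σ 2^(−ℓᵢ) = 1/16 + 4/16 + 2/16 + 4/16 + 2/16 = 13/16 = 0.8125.

0.8125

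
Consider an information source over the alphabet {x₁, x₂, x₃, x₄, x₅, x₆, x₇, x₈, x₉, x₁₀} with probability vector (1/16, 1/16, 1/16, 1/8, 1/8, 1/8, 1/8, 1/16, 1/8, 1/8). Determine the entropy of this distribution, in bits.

Each probability is a power of 1/2, so log₂(1/p) is an integer.
H = Σ p·log₂(1/p) = 1/16·4 + 1/16·4 + 1/16·4 + 1/8·3 + 1/8·3 + 1/8·3 + 1/8·3 + 1/16·4 + 1/8·3 + 1/8·3 = 3.25 bits.

3.25 bits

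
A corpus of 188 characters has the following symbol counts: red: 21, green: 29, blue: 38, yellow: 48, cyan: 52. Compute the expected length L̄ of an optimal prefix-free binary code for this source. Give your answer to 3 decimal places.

2.266 bits/symbol

Probabilities are the counts divided by 188.
Repeatedly combine the two least-probable nodes; the expected code length is the sum of the merged weights.
merge 21/188 + 29/188 → 25/94
merge 19/94 + 12/47 → 43/94
merge 25/94 + 13/47 → 51/94
merge 43/94 + 51/94 → 1
L = 25/94 + 43/94 + 51/94 + 1 = 213/94 ≈ 2.266 bits/symbol.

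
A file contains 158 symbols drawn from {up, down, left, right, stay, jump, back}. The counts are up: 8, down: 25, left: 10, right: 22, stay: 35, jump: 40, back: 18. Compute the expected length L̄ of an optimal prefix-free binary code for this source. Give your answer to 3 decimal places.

2.639 bits/symbol

Probabilities are the counts divided by 158.
Repeatedly combine the two least-probable nodes; the expected code length is the sum of the merged weights.
merge 4/79 + 5/79 → 9/79
merge 9/79 + 9/79 → 18/79
merge 11/79 + 25/158 → 47/158
merge 35/158 + 18/79 → 71/158
merge 20/79 + 47/158 → 87/158
merge 71/158 + 87/158 → 1
L = 9/79 + 18/79 + 47/158 + 71/158 + 87/158 + 1 = 417/158 ≈ 2.639 bits/symbol.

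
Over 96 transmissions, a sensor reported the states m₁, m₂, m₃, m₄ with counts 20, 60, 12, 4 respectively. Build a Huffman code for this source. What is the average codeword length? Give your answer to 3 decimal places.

Probabilities are the counts divided by 96.
Repeatedly combine the two least-probable nodes; the expected code length is the sum of the merged weights.
merge 1/24 + 1/8 → 1/6
merge 1/6 + 5/24 → 3/8
merge 3/8 + 5/8 → 1
L = 1/6 + 3/8 + 1 = 37/24 ≈ 1.542 bits/symbol.

1.542 bits/symbol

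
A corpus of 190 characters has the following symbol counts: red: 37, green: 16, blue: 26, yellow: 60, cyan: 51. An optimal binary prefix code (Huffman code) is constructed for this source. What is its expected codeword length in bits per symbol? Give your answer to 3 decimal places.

Probabilities are the counts divided by 190.
Repeatedly combine the two least-probable nodes; the expected code length is the sum of the merged weights.
merge 8/95 + 13/95 → 21/95
merge 37/190 + 21/95 → 79/190
merge 51/190 + 6/19 → 111/190
merge 79/190 + 111/190 → 1
L = 21/95 + 79/190 + 111/190 + 1 = 211/95 ≈ 2.221 bits/symbol.

2.221 bits/symbol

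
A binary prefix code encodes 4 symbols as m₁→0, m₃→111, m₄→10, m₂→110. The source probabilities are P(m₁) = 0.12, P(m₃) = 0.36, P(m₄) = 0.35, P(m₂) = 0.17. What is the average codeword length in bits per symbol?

L̄ = Σ pᵢ·ℓᵢ = 0.12·1 + 0.36·3 + 0.35·2 + 0.17·3 = 2.41 bits/symbol.

2.41 bits/symbol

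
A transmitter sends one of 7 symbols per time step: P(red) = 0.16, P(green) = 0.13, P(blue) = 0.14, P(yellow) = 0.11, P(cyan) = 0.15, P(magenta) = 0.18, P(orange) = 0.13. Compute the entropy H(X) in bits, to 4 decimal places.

H = −Σ pᵢ log₂ pᵢ.
−0.16·log₂(0.16) = 0.4230
−0.13·log₂(0.13) = 0.3826
−0.14·log₂(0.14) = 0.3971
−0.11·log₂(0.11) = 0.3503
−0.15·log₂(0.15) = 0.4105
−0.18·log₂(0.18) = 0.4453
−0.13·log₂(0.13) = 0.3826
Sum ≈ 2.7916 → 2.7916 bits.

2.7916 bits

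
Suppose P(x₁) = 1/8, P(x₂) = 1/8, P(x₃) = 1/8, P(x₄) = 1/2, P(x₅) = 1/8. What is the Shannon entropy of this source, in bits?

Each probability is a power of 1/2, so log₂(1/p) is an integer.
H = Σ p·log₂(1/p) = 1/8·3 + 1/8·3 + 1/8·3 + 1/2·1 + 1/8·3 = 2 bits.

2 bits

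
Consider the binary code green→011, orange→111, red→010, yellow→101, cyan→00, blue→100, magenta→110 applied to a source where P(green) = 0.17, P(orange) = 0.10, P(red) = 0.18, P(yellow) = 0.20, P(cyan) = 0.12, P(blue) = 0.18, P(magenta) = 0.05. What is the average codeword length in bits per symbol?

L̄ = Σ pᵢ·ℓᵢ = 0.17·3 + 0.10·3 + 0.18·3 + 0.20·3 + 0.12·2 + 0.18·3 + 0.05·3 = 2.88 bits/symbol.

2.88 bits/symbol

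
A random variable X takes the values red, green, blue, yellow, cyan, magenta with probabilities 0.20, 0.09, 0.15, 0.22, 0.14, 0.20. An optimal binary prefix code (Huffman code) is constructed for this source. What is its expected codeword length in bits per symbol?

2.58 bits/symbol

Repeatedly combine the two least-probable nodes; the expected code length is the sum of the merged weights.
merge 9/100 + 7/50 → 23/100
merge 3/20 + 1/5 → 7/20
merge 1/5 + 11/50 → 21/50
merge 23/100 + 7/20 → 29/50
merge 21/50 + 29/50 → 1
L = 23/100 + 7/20 + 21/50 + 29/50 + 1 = 129/50 = 2.58 bits/symbol.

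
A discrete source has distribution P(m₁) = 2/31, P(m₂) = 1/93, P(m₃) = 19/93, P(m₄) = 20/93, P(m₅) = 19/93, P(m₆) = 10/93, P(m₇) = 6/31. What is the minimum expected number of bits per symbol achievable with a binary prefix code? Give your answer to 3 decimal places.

2.634 bits/symbol

Repeatedly combine the two least-probable nodes; the expected code length is the sum of the merged weights.
merge 1/93 + 2/31 → 7/93
merge 7/93 + 10/93 → 17/93
merge 17/93 + 6/31 → 35/93
merge 19/93 + 19/93 → 38/93
merge 20/93 + 35/93 → 55/93
merge 38/93 + 55/93 → 1
L = 7/93 + 17/93 + 35/93 + 38/93 + 55/93 + 1 = 245/93 ≈ 2.634 bits/symbol.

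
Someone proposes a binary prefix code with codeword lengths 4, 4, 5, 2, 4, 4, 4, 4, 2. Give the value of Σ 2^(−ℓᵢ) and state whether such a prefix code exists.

0.90625; yes

With common denominator 2^5 = 32: Σ 2^(−ℓᵢ) = 2/32 + 2/32 + 1/32 + 8/32 + 2/32 + 2/32 + 2/32 + 2/32 + 8/32 = 29/32 = 0.90625.
Kraft's inequality requires Σ ≤ 1; here Σ = 0.90625 ≤ 1, so such a prefix code exists.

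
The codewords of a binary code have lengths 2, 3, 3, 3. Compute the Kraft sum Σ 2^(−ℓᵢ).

0.625

With common denominator 2^3 = 8: Σ 2^(−ℓᵢ) = 2/8 + 1/8 + 1/8 + 1/8 = 5/8 = 0.625.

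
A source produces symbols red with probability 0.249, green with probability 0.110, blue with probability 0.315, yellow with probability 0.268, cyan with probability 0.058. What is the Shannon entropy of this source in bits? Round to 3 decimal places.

H = −Σ pᵢ log₂ pᵢ.
−0.249·log₂(0.249) = 0.4994
−0.110·log₂(0.110) = 0.3503
−0.315·log₂(0.315) = 0.5250
−0.268·log₂(0.268) = 0.5091
−0.058·log₂(0.058) = 0.2383
Sum ≈ 2.1221 → 2.122 bits.

2.122 bits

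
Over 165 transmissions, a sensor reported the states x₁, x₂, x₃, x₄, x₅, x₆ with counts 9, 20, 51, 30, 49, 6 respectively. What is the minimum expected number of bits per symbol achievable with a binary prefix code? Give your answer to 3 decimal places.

Probabilities are the counts divided by 165.
Repeatedly combine the two least-probable nodes; the expected code length is the sum of the merged weights.
merge 2/55 + 3/55 → 1/11
merge 1/11 + 4/33 → 7/33
merge 2/11 + 7/33 → 13/33
merge 49/165 + 17/55 → 20/33
merge 13/33 + 20/33 → 1
L = 1/11 + 7/33 + 13/33 + 20/33 + 1 = 76/33 ≈ 2.303 bits/symbol.

2.303 bits/symbol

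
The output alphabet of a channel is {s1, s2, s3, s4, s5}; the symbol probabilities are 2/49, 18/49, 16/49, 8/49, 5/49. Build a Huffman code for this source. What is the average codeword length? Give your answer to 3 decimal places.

Repeatedly combine the two least-probable nodes; the expected code length is the sum of the merged weights.
merge 2/49 + 5/49 → 1/7
merge 1/7 + 8/49 → 15/49
merge 15/49 + 16/49 → 31/49
merge 18/49 + 31/49 → 1
L = 1/7 + 15/49 + 31/49 + 1 = 102/49 ≈ 2.082 bits/symbol.

2.082 bits/symbol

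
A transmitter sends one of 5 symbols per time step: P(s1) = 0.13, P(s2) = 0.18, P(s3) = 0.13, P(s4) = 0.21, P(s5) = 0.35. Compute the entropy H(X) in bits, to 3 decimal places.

H = −Σ pᵢ log₂ pᵢ.
−0.13·log₂(0.13) = 0.3826
−0.18·log₂(0.18) = 0.4453
−0.13·log₂(0.13) = 0.3826
−0.21·log₂(0.21) = 0.4728
−0.35·log₂(0.35) = 0.5301
Sum ≈ 2.2135 → 2.214 bits.

2.214 bits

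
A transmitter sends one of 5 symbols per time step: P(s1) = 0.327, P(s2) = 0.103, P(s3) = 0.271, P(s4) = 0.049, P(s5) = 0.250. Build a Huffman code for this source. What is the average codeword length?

2.152 bits/symbol

Repeatedly combine the two least-probable nodes; the expected code length is the sum of the merged weights.
merge 49/1000 + 103/1000 → 19/125
merge 19/125 + 1/4 → 201/500
merge 271/1000 + 327/1000 → 299/500
merge 201/500 + 299/500 → 1
L = 19/125 + 201/500 + 299/500 + 1 = 269/125 = 2.152 bits/symbol.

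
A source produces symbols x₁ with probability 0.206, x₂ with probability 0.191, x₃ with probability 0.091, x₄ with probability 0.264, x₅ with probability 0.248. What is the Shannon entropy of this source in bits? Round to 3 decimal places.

H = −Σ pᵢ log₂ pᵢ.
−0.206·log₂(0.206) = 0.4695
−0.191·log₂(0.191) = 0.4562
−0.091·log₂(0.091) = 0.3147
−0.264·log₂(0.264) = 0.5072
−0.248·log₂(0.248) = 0.4989
Sum ≈ 2.2465 → 2.247 bits.

2.247 bits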